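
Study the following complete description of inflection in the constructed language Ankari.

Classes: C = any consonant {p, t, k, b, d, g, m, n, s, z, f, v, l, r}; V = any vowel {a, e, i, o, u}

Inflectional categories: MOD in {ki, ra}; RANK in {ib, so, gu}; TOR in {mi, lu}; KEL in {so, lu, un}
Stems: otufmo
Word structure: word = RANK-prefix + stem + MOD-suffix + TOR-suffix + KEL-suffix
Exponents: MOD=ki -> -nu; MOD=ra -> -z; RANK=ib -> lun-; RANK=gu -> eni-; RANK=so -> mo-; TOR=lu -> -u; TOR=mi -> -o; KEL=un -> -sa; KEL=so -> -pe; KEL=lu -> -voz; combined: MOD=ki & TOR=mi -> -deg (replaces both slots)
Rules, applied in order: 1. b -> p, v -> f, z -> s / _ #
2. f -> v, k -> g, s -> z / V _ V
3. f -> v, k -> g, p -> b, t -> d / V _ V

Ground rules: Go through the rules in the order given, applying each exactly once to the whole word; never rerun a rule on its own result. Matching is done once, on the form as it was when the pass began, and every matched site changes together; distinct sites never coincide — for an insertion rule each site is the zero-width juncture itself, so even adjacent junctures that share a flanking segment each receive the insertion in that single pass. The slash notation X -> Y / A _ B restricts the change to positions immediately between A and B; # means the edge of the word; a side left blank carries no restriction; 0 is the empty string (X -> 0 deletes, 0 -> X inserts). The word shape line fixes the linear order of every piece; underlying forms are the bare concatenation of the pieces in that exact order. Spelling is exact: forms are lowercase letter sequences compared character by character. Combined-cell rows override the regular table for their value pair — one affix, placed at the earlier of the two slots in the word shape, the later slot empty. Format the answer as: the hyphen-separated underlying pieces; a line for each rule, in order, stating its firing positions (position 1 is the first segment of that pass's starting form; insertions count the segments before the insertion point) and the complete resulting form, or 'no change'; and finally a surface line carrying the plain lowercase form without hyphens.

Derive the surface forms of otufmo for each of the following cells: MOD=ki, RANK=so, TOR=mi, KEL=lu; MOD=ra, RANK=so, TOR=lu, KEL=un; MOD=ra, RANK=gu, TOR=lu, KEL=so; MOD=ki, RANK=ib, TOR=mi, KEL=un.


cell MOD=ki, RANK=so, TOR=mi, KEL=lu:
underlying: mo-otufmo-deg-voz
1. b -> p, v -> f, z -> s / _ #: fires at position(s) 14: mootufmodegvos
2. f -> v, k -> g, s -> z / V _ V: no change
3. f -> v, k -> g, p -> b, t -> d / V _ V: fires at position(s) 4: moodufmodegvos
surface: moodufmodegvos

cell MOD=ra, RANK=so, TOR=lu, KEL=un:
underlying: mo-otufmo-z-u-sa
1. b -> p, v -> f, z -> s / _ #: no change
2. f -> v, k -> g, s -> z / V _ V: fires at position(s) 11: mootufmozuza
3. f -> v, k -> g, p -> b, t -> d / V _ V: fires at position(s) 4: moodufmozuza
surface: moodufmozuza

cell MOD=ra, RANK=gu, TOR=lu, KEL=so:
underlying: eni-otufmo-z-u-pe
1. b -> p, v -> f, z -> s / _ #: no change
2. f -> v, k -> g, s -> z / V _ V: no change
3. f -> v, k -> g, p -> b, t -> d / V _ V: fires at position(s) 5, 12: eniodufmozube
surface: eniodufmozube

cell MOD=ki, RANK=ib, TOR=mi, KEL=un:
underlying: lun-otufmo-deg-sa
1. b -> p, v -> f, z -> s / _ #: no change
2. f -> v, k -> g, s -> z / V _ V: no change
3. f -> v, k -> g, p -> b, t -> d / V _ V: fires at position(s) 5: lunodufmodegsa
surface: lunodufmodegsa


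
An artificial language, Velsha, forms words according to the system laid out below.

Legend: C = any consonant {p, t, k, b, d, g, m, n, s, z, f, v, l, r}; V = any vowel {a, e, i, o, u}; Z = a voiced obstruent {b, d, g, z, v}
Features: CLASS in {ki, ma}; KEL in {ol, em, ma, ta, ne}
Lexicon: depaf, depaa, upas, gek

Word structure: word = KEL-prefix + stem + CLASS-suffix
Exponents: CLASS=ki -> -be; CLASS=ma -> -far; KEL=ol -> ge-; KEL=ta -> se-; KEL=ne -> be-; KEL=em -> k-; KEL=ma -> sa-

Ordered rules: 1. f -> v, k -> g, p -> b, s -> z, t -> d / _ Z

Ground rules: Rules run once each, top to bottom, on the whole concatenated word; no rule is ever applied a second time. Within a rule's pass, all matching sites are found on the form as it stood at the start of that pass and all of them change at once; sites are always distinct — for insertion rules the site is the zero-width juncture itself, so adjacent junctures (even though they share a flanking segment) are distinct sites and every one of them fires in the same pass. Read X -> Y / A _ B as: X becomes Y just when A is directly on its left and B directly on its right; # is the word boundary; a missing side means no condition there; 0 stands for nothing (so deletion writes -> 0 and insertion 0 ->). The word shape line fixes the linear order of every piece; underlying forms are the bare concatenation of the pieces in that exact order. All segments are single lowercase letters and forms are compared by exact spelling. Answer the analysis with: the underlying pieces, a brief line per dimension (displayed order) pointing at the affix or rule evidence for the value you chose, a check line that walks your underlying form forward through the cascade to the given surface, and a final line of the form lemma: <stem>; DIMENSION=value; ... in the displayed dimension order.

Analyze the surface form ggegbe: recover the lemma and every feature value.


underlying: k-gek-be
CLASS=ki - signalled by the affix -be
KEL=em - signalled by the affix k-
check: kgekbe -> ggegbe
lemma: gek; CLASS=ki; KEL=em


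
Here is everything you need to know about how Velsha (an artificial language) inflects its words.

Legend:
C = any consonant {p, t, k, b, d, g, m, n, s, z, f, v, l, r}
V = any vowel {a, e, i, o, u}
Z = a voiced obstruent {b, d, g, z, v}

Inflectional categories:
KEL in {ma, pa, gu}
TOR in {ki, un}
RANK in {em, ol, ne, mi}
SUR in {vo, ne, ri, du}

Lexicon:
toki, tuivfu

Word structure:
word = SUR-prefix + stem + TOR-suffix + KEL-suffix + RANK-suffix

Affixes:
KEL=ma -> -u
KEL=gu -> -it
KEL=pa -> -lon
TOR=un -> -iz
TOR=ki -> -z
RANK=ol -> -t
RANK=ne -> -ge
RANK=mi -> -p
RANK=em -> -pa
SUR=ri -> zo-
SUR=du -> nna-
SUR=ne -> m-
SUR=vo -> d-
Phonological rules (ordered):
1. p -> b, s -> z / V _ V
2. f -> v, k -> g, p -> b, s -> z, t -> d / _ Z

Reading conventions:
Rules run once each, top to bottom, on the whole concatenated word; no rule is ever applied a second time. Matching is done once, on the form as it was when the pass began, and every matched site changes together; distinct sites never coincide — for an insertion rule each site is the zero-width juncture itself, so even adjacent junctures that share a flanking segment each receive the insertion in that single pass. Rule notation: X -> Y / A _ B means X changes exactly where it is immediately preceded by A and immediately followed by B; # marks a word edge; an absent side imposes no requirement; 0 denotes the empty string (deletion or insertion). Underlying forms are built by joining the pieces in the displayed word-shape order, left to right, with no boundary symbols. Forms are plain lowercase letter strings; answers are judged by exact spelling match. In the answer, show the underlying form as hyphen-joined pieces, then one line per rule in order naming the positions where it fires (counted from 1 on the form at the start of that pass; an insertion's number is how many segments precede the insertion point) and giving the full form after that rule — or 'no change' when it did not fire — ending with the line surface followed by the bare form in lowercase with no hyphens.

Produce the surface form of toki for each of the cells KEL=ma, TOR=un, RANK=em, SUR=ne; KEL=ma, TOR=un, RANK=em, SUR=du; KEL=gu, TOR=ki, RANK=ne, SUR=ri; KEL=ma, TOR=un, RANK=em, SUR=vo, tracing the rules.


cell KEL=ma, TOR=un, RANK=em, SUR=ne:
underlying: m-toki-iz-u-pa
1. p -> b, s -> z / V _ V: fires at position(s) 9: mtokiizuba
2. f -> v, k -> g, p -> b, s -> z, t -> d / _ Z: no change
surface: mtokiizuba

cell KEL=ma, TOR=un, RANK=em, SUR=du:
underlying: nna-toki-iz-u-pa
1. p -> b, s -> z / V _ V: fires at position(s) 11: nnatokiizuba
2. f -> v, k -> g, p -> b, s -> z, t -> d / _ Z: no change
surface: nnatokiizuba

cell KEL=gu, TOR=ki, RANK=ne, SUR=ri:
underlying: zo-toki-z-it-ge
1. p -> b, s -> z / V _ V: no change
2. f -> v, k -> g, p -> b, s -> z, t -> d / _ Z: fires at position(s) 9: zotokizidge
surface: zotokizidge

cell KEL=ma, TOR=un, RANK=em, SUR=vo:
underlying: d-toki-iz-u-pa
1. p -> b, s -> z / V _ V: fires at position(s) 9: dtokiizuba
2. f -> v, k -> g, p -> b, s -> z, t -> d / _ Z: no change
surface: dtokiizuba


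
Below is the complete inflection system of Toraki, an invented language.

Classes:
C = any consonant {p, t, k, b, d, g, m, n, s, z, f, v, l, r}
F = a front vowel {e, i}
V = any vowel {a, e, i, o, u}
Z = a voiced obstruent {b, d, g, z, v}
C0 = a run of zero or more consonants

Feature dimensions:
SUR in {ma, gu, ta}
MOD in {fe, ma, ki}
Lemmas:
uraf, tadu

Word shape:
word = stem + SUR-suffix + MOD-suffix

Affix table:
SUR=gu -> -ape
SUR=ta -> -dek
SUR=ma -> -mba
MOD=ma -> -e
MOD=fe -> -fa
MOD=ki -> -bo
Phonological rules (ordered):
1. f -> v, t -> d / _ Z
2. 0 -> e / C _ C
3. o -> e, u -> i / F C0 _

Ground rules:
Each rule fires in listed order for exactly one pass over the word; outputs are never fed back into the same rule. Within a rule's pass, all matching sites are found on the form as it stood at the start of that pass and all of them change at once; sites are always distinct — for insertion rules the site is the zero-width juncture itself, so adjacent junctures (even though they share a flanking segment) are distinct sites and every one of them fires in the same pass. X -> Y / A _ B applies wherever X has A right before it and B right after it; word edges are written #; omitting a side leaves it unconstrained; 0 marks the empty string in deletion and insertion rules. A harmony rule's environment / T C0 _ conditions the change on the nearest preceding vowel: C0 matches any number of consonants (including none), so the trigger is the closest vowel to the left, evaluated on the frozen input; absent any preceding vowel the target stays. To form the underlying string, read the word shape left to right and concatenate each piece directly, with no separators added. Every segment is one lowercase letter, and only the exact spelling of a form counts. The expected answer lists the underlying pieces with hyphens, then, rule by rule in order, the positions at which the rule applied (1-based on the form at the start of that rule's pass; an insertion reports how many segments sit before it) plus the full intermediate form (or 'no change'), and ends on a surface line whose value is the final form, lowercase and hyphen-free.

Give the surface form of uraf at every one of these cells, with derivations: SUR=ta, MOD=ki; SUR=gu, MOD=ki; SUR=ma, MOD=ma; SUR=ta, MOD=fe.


cell SUR=ta, MOD=ki:
underlying: uraf-dek-bo
1. f -> v, t -> d / _ Z: fires at position(s) 4: uravdekbo
2. 0 -> e / C _ C: inserts after position(s) 4, 7: uravedekebo
3. o -> e, u -> i / F C0 _: fires at position(s) 11: uravedekebe
surface: uravedekebe

cell SUR=gu, MOD=ki:
underlying: uraf-ape-bo
1. f -> v, t -> d / _ Z: no change
2. 0 -> e / C _ C: no change
3. o -> e, u -> i / F C0 _: fires at position(s) 9: urafapebe
surface: urafapebe

cell SUR=ma, MOD=ma:
underlying: uraf-mba-e
1. f -> v, t -> d / _ Z: no change
2. 0 -> e / C _ C: inserts after position(s) 4, 5: urafemebae
3. o -> e, u -> i / F C0 _: no change
surface: urafemebae

cell SUR=ta, MOD=fe:
underlying: uraf-dek-fa
1. f -> v, t -> d / _ Z: fires at position(s) 4: uravdekfa
2. 0 -> e / C _ C: inserts after position(s) 4, 7: uravedekefa
3. o -> e, u -> i / F C0 _: no change
surface: uravedekefa


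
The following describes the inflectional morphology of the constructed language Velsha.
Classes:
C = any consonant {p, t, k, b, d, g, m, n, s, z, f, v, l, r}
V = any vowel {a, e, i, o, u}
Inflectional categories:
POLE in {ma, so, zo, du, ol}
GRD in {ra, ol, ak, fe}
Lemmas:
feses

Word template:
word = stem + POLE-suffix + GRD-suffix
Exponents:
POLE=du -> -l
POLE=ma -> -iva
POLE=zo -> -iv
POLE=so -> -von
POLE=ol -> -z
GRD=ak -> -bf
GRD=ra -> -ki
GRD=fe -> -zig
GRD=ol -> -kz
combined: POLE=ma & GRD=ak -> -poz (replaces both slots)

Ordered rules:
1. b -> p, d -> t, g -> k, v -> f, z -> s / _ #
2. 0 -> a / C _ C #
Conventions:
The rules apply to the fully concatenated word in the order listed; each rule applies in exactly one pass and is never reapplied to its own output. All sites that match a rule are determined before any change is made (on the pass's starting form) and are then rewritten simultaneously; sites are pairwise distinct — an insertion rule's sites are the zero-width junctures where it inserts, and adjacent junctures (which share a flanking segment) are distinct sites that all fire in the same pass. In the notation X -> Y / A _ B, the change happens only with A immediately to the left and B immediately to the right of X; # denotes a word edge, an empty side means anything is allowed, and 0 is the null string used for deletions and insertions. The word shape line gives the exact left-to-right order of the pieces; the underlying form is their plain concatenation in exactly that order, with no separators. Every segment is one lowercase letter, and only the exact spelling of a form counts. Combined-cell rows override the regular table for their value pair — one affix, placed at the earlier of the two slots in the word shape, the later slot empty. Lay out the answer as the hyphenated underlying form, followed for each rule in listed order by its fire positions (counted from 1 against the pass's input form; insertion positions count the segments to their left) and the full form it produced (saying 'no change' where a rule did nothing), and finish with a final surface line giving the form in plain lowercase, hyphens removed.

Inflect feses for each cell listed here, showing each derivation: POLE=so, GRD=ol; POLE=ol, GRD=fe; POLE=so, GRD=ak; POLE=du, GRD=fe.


cell POLE=so, GRD=ol:
underlying: feses-von-kz
1. b -> p, d -> t, g -> k, v -> f, z -> s / _ #: fires at position(s) 10: fesesvonks
2. 0 -> a / C _ C #: inserts after position(s) 9: fesesvonkas
surface: fesesvonkas

cell POLE=ol, GRD=fe:
underlying: feses-z-zig
1. b -> p, d -> t, g -> k, v -> f, z -> s / _ #: fires at position(s) 9: feseszzik
2. 0 -> a / C _ C #: no change
surface: feseszzik

cell POLE=so, GRD=ak:
underlying: feses-von-bf
1. b -> p, d -> t, g -> k, v -> f, z -> s / _ #: no change
2. 0 -> a / C _ C #: inserts after position(s) 9: fesesvonbaf
surface: fesesvonbaf

cell POLE=du, GRD=fe:
underlying: feses-l-zig
1. b -> p, d -> t, g -> k, v -> f, z -> s / _ #: fires at position(s) 9: feseslzik
2. 0 -> a / C _ C #: no change
surface: feseslzik


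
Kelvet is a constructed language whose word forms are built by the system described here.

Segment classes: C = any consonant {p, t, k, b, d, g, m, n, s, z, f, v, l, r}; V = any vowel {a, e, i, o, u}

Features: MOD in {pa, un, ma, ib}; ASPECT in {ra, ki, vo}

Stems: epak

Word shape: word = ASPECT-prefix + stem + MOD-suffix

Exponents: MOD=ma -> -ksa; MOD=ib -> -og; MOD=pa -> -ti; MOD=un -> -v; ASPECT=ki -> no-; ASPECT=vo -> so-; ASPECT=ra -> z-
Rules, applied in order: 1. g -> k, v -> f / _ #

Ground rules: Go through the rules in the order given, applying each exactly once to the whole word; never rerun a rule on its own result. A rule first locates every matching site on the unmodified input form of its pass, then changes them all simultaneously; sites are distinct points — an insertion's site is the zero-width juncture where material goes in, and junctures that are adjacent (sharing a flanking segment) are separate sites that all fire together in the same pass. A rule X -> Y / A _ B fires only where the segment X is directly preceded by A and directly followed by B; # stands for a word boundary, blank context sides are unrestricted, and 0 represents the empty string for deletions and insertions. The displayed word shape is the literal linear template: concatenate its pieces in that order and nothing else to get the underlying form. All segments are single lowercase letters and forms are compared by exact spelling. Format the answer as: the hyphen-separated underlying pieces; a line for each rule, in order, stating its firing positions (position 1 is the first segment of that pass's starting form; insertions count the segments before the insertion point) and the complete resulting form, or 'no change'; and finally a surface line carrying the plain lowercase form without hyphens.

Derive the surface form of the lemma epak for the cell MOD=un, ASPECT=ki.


underlying: no-epak-v
1. g -> k, v -> f / _ #: fires at position(s) 7: noepakf
surface: noepakf


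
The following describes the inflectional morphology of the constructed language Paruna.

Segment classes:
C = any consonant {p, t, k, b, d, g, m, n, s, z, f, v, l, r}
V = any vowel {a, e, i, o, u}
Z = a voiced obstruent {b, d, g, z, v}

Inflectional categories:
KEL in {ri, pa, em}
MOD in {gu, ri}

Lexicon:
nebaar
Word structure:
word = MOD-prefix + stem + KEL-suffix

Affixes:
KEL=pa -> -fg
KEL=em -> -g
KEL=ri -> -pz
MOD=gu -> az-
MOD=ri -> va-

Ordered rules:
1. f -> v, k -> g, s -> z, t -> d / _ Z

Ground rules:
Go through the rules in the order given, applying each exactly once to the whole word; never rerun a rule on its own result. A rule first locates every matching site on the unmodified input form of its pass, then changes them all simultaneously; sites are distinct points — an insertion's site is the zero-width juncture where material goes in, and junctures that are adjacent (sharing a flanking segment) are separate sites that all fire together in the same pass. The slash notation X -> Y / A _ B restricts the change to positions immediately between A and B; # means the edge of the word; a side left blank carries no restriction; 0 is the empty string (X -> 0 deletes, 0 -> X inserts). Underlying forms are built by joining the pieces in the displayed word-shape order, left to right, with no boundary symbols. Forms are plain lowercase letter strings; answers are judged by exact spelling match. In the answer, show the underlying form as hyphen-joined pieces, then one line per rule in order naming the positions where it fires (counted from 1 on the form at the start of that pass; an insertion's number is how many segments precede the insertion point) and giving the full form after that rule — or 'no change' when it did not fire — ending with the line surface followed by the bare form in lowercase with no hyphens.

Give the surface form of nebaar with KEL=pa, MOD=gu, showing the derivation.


underlying: az-nebaar-fg
1. f -> v, k -> g, s -> z, t -> d / _ Z: fires at position(s) 9: aznebaarvg
surface: aznebaarvg


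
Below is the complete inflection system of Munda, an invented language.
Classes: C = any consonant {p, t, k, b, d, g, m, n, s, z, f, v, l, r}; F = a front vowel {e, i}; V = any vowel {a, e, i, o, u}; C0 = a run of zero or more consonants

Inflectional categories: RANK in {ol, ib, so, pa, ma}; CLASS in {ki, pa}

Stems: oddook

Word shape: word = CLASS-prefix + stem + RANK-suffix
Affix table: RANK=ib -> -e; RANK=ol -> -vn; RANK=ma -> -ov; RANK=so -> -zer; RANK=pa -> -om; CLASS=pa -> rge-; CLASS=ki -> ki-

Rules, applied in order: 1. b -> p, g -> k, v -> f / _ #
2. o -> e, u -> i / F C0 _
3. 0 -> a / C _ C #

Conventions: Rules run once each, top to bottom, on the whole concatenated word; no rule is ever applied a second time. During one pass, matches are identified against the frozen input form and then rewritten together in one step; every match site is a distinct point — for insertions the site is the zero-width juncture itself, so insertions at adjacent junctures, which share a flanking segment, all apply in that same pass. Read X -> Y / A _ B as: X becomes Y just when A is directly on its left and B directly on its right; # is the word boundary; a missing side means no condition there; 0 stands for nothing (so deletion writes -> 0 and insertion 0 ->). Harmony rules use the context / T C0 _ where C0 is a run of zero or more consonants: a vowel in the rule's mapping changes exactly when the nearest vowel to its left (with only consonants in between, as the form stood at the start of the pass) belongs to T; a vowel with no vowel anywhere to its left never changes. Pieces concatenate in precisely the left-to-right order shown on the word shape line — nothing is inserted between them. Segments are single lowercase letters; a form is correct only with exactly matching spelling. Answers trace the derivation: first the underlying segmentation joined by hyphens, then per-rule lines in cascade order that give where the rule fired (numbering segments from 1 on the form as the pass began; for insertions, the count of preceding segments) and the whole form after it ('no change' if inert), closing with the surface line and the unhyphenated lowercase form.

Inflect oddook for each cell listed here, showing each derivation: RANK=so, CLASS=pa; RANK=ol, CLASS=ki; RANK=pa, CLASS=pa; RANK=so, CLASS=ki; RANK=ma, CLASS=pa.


cell RANK=so, CLASS=pa:
underlying: rge-oddook-zer
1. b -> p, g -> k, v -> f / _ #: no change
2. o -> e, u -> i / F C0 _: fires at position(s) 4: rgeeddookzer
3. 0 -> a / C _ C #: no change
surface: rgeeddookzer

cell RANK=ol, CLASS=ki:
underlying: ki-oddook-vn
1. b -> p, g -> k, v -> f / _ #: no change
2. o -> e, u -> i / F C0 _: fires at position(s) 3: kieddookvn
3. 0 -> a / C _ C #: inserts after position(s) 9: kieddookvan
surface: kieddookvan

cell RANK=pa, CLASS=pa:
underlying: rge-oddook-om
1. b -> p, g -> k, v -> f / _ #: no change
2. o -> e, u -> i / F C0 _: fires at position(s) 4: rgeeddookom
3. 0 -> a / C _ C #: no change
surface: rgeeddookom

cell RANK=so, CLASS=ki:
underlying: ki-oddook-zer
1. b -> p, g -> k, v -> f / _ #: no change
2. o -> e, u -> i / F C0 _: fires at position(s) 3: kieddookzer
3. 0 -> a / C _ C #: no change
surface: kieddookzer

cell RANK=ma, CLASS=pa:
underlying: rge-oddook-ov
1. b -> p, g -> k, v -> f / _ #: fires at position(s) 11: rgeoddookof
2. o -> e, u -> i / F C0 _: fires at position(s) 4: rgeeddookof
3. 0 -> a / C _ C #: no change
surface: rgeeddookof


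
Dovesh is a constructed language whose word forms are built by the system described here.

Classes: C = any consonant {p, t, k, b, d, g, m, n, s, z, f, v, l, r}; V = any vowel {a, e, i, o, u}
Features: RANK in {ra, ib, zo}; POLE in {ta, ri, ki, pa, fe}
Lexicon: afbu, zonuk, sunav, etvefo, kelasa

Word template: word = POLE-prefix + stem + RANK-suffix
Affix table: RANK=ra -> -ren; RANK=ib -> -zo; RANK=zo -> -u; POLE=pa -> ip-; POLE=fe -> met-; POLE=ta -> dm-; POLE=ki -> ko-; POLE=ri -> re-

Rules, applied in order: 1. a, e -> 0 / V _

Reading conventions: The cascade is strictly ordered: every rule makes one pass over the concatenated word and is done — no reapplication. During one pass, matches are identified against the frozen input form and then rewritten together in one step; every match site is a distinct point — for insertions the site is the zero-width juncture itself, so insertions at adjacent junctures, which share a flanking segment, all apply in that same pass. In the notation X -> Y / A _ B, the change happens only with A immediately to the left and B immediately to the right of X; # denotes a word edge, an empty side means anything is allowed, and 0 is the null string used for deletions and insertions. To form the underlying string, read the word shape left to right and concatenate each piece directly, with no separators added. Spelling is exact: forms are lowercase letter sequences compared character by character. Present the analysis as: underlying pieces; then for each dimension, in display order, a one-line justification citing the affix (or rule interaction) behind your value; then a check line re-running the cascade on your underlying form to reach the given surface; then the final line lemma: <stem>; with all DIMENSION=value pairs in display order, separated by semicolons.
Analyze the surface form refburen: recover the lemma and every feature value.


underlying: re-afbu-ren
RANK=ra - signalled by the affix -ren
POLE=ri - signalled by the affix re-
check: reafburen -> refburen
lemma: afbu; RANK=ra; POLE=ri


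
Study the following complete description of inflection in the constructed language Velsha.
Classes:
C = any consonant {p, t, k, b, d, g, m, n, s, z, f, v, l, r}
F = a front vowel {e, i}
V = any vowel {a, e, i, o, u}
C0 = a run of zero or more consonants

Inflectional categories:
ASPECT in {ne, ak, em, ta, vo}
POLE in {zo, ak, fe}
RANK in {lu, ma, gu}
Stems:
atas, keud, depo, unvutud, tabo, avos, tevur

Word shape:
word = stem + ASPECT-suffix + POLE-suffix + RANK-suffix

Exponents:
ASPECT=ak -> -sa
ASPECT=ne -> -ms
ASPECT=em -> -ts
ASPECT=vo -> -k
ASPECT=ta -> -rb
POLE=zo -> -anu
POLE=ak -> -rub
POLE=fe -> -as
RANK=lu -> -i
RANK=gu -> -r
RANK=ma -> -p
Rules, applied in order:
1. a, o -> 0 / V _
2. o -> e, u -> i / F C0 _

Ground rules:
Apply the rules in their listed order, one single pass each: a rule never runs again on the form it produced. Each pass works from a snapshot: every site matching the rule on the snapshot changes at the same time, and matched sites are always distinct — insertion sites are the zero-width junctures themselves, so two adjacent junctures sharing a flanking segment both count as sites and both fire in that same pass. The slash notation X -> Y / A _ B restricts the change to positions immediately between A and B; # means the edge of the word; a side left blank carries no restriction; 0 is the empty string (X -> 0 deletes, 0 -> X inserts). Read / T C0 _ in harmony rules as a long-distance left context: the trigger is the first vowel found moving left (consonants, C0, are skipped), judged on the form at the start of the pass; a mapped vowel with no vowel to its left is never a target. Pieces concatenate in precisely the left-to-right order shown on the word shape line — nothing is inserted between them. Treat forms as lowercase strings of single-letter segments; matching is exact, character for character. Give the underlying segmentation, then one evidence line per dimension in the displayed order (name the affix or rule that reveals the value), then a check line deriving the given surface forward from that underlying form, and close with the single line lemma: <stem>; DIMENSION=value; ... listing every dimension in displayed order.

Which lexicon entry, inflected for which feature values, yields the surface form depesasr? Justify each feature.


underlying: depo-sa-as-r
ASPECT=ak - signalled by the affix -sa
POLE=fe - signalled by the affix -as
RANK=gu - signalled by the affix -r
check: deposaasr -> deposasr -> depesasr
lemma: depo; ASPECT=ak; POLE=fe; RANK=gu


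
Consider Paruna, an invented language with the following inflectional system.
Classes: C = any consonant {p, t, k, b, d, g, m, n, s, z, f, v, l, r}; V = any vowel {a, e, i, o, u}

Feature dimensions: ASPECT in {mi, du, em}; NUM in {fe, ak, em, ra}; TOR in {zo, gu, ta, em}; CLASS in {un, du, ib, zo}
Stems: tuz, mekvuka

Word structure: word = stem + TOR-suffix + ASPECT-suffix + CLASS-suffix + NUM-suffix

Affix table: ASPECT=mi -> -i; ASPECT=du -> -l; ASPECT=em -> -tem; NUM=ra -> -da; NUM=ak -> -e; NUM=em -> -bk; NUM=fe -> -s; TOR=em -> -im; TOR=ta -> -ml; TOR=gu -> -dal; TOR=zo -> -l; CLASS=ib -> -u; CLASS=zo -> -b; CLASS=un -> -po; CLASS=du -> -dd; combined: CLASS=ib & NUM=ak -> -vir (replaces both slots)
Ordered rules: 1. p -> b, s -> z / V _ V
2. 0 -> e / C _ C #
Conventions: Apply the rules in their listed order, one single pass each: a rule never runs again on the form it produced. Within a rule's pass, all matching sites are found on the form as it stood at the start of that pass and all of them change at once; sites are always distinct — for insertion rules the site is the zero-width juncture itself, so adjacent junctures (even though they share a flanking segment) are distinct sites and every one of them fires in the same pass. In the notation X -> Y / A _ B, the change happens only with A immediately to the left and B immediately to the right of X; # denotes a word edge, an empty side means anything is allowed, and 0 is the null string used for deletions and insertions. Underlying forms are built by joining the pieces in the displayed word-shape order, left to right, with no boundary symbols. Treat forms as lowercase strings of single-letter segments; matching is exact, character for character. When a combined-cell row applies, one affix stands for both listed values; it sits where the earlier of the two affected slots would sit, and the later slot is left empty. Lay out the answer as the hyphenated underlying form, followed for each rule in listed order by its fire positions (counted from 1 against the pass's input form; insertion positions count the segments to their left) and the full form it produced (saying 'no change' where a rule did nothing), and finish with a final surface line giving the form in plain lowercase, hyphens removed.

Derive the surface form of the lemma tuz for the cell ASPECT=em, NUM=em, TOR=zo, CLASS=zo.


underlying: tuz-l-tem-b-bk
1. p -> b, s -> z / V _ V: no change
2. 0 -> e / C _ C #: inserts after position(s) 9: tuzltembbek
surface: tuzltembbek


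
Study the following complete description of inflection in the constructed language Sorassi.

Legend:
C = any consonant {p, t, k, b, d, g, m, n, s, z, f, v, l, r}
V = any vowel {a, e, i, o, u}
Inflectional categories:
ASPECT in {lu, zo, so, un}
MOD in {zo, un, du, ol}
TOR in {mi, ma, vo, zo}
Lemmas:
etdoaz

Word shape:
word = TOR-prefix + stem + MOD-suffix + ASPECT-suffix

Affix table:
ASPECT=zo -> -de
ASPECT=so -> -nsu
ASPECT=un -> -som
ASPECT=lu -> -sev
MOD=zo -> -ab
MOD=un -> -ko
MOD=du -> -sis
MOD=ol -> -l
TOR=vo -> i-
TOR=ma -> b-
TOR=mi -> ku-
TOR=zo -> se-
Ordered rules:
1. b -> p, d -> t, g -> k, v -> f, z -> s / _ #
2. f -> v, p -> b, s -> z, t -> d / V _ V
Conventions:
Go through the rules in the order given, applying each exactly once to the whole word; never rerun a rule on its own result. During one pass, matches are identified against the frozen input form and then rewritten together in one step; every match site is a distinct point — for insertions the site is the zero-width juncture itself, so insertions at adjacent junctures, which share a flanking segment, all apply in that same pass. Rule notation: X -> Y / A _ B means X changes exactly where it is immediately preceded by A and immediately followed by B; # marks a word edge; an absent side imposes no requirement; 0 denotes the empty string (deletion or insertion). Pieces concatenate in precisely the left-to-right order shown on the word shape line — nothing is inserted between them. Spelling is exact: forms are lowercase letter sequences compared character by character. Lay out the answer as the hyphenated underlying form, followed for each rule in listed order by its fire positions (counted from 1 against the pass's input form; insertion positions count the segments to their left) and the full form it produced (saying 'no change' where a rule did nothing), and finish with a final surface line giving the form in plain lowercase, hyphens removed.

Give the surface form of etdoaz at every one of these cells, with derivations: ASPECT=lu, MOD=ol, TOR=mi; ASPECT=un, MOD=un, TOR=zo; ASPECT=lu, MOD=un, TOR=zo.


cell ASPECT=lu, MOD=ol, TOR=mi:
underlying: ku-etdoaz-l-sev
1. b -> p, d -> t, g -> k, v -> f, z -> s / _ #: fires at position(s) 12: kuetdoazlsef
2. f -> v, p -> b, s -> z, t -> d / V _ V: no change
surface: kuetdoazlsef

cell ASPECT=un, MOD=un, TOR=zo:
underlying: se-etdoaz-ko-som
1. b -> p, d -> t, g -> k, v -> f, z -> s / _ #: no change
2. f -> v, p -> b, s -> z, t -> d / V _ V: fires at position(s) 11: seetdoazkozom
surface: seetdoazkozom

cell ASPECT=lu, MOD=un, TOR=zo:
underlying: se-etdoaz-ko-sev
1. b -> p, d -> t, g -> k, v -> f, z -> s / _ #: fires at position(s) 13: seetdoazkosef
2. f -> v, p -> b, s -> z, t -> d / V _ V: fires at position(s) 11: seetdoazkozef
surface: seetdoazkozef


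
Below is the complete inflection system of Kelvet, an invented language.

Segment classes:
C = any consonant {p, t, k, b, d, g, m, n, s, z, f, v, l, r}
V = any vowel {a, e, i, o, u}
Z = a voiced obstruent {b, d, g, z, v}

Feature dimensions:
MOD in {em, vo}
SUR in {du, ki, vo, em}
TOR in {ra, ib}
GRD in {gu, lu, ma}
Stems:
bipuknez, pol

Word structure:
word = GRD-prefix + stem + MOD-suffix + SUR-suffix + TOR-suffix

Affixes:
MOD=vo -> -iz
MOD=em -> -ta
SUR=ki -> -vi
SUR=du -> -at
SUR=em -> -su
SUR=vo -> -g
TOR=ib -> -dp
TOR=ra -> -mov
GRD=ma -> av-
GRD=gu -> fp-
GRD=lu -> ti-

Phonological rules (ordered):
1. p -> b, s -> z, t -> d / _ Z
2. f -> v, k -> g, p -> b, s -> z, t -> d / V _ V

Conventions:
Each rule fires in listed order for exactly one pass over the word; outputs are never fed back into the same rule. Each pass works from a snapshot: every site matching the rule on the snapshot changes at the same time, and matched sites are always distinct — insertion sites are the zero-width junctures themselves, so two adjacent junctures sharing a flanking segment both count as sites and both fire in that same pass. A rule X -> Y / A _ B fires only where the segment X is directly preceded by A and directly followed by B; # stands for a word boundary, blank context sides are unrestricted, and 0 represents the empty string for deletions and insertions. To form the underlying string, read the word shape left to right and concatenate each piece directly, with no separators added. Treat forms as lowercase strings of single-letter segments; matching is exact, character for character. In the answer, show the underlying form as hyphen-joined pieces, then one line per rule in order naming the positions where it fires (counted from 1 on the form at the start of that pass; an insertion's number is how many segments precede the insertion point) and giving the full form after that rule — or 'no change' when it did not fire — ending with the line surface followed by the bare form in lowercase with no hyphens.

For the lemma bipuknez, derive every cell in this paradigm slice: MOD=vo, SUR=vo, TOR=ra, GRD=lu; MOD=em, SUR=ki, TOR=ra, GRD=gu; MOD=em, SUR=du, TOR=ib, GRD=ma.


cell MOD=vo, SUR=vo, TOR=ra, GRD=lu:
underlying: ti-bipuknez-iz-g-mov
1. p -> b, s -> z, t -> d / _ Z: no change
2. f -> v, k -> g, p -> b, s -> z, t -> d / V _ V: fires at position(s) 5: tibibuknezizgmov
surface: tibibuknezizgmov

cell MOD=em, SUR=ki, TOR=ra, GRD=gu:
underlying: fp-bipuknez-ta-vi-mov
1. p -> b, s -> z, t -> d / _ Z: fires at position(s) 2: fbbipukneztavimov
2. f -> v, k -> g, p -> b, s -> z, t -> d / V _ V: fires at position(s) 5: fbbibukneztavimov
surface: fbbibukneztavimov

cell MOD=em, SUR=du, TOR=ib, GRD=ma:
underlying: av-bipuknez-ta-at-dp
1. p -> b, s -> z, t -> d / _ Z: fires at position(s) 14: avbipukneztaaddp
2. f -> v, k -> g, p -> b, s -> z, t -> d / V _ V: fires at position(s) 5: avbibukneztaaddp
surface: avbibukneztaaddp


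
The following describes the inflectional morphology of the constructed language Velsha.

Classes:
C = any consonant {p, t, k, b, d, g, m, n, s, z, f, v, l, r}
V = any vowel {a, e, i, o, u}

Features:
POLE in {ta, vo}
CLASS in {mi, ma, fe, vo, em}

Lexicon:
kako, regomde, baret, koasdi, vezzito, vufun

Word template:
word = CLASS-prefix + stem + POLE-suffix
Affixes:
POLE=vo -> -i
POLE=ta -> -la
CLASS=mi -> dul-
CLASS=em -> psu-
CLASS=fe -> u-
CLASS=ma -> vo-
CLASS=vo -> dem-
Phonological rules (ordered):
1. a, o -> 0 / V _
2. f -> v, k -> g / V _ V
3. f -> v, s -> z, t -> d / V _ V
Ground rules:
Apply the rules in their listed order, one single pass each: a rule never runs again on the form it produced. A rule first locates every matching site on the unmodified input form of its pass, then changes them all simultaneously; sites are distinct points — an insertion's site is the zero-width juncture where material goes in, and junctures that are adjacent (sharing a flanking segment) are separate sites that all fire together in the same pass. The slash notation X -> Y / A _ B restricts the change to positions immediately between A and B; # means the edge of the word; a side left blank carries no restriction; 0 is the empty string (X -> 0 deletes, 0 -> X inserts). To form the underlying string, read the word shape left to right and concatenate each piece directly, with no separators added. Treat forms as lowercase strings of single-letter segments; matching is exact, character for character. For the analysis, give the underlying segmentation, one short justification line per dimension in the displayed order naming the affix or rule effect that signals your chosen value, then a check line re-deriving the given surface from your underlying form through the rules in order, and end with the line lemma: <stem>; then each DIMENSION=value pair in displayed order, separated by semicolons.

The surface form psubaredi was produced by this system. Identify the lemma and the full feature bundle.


underlying: psu-baret-i
POLE=vo - signalled by the affix -i
CLASS=em - signalled by the affix psu-
check: psubareti -> psubareti -> psubareti -> psubaredi
lemma: baret; POLE=vo; CLASS=em


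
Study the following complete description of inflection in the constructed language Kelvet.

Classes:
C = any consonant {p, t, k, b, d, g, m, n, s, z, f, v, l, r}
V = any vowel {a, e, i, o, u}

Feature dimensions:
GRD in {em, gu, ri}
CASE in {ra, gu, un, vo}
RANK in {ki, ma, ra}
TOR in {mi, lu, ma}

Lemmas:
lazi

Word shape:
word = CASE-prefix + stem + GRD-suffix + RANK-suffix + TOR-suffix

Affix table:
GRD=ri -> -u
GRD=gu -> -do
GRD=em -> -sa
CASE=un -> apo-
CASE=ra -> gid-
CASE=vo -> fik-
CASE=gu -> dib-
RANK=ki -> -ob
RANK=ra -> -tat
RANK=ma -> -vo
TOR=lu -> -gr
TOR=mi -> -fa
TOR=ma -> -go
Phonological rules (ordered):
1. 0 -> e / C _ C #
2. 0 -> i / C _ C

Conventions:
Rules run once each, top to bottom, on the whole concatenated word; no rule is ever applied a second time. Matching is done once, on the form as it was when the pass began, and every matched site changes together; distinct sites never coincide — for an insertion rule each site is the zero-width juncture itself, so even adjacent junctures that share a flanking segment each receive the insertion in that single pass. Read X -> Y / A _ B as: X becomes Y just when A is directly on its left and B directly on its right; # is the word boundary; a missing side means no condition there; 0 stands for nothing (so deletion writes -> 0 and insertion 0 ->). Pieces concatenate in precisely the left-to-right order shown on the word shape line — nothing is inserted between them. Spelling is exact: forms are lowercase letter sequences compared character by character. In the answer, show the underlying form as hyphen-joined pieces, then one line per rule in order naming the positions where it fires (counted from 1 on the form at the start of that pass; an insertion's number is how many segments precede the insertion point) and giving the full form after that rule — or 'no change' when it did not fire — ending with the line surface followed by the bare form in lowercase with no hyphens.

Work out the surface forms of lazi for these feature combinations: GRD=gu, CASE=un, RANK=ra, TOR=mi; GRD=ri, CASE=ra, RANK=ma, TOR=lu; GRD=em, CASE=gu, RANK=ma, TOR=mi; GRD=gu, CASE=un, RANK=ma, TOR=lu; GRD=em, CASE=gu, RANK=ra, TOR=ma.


cell GRD=gu, CASE=un, RANK=ra, TOR=mi:
underlying: apo-lazi-do-tat-fa
1. 0 -> e / C _ C #: no change
2. 0 -> i / C _ C: inserts after position(s) 12: apolazidotatifa
surface: apolazidotatifa

cell GRD=ri, CASE=ra, RANK=ma, TOR=lu:
underlying: gid-lazi-u-vo-gr
1. 0 -> e / C _ C #: inserts after position(s) 11: gidlaziuvoger
2. 0 -> i / C _ C: inserts after position(s) 3: gidilaziuvoger
surface: gidilaziuvoger

cell GRD=em, CASE=gu, RANK=ma, TOR=mi:
underlying: dib-lazi-sa-vo-fa
1. 0 -> e / C _ C #: no change
2. 0 -> i / C _ C: inserts after position(s) 3: dibilazisavofa
surface: dibilazisavofa

cell GRD=gu, CASE=un, RANK=ma, TOR=lu:
underlying: apo-lazi-do-vo-gr
1. 0 -> e / C _ C #: inserts after position(s) 12: apolazidovoger
2. 0 -> i / C _ C: no change
surface: apolazidovoger

cell GRD=em, CASE=gu, RANK=ra, TOR=ma:
underlying: dib-lazi-sa-tat-go
1. 0 -> e / C _ C #: no change
2. 0 -> i / C _ C: inserts after position(s) 3, 12: dibilazisatatigo
surface: dibilazisatatigo
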